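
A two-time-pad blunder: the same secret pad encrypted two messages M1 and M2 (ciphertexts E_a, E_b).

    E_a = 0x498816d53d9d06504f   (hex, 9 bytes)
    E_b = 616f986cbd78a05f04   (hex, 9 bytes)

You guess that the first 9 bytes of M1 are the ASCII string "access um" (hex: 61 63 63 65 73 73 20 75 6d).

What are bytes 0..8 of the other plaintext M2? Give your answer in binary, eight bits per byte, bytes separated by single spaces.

First, E_a ⊕ E_b = (M1 ⊕ K) ⊕ (M2 ⊕ K) = M1 ⊕ M2, so the key drops out. Then M2 = (M1 ⊕ M2) ⊕ M1 over the first 9 bytes.
byte 0: (49 ⊕ 61) ⊕ 61 = 28 ⊕ 61 = 49
byte 1: (88 ⊕ 6f) ⊕ 63 = e7 ⊕ 63 = 84
byte 2: (16 ⊕ 98) ⊕ 63 = 8e ⊕ 63 = ed
byte 3: (d5 ⊕ 6c) ⊕ 65 = b9 ⊕ 65 = dc
byte 4: (3d ⊕ bd) ⊕ 73 = 80 ⊕ 73 = f3
byte 5: (9d ⊕ 78) ⊕ 73 = e5 ⊕ 73 = 96
byte 6: (06 ⊕ a0) ⊕ 20 = a6 ⊕ 20 = 86
byte 7: (50 ⊕ 5f) ⊕ 75 = 0f ⊕ 75 = 7a
byte 8: (4f ⊕ 04) ⊕ 6d = 4b ⊕ 6d = 26

01001001 10000100 11101101 11011100 11110011 10010110 10000110 01111010 00100110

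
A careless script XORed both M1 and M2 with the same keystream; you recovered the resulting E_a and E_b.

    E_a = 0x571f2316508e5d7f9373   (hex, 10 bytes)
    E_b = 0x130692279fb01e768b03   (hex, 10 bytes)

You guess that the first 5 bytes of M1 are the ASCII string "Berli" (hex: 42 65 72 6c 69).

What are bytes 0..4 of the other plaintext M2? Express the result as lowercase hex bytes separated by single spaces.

First, E_a ⊕ E_b = (M1 ⊕ K) ⊕ (M2 ⊕ K) = M1 ⊕ M2, so the key drops out. Then M2 = (M1 ⊕ M2) ⊕ M1 over the first 5 bytes.
byte 0: (57 ⊕ 13) ⊕ 42 = 44 ⊕ 42 = 06
byte 1: (1f ⊕ 06) ⊕ 65 = 19 ⊕ 65 = 7c
byte 2: (23 ⊕ 92) ⊕ 72 = b1 ⊕ 72 = c3
byte 3: (16 ⊕ 27) ⊕ 6c = 31 ⊕ 6c = 5d
byte 4: (50 ⊕ 9f) ⊕ 69 = cf ⊕ 69 = a6

06 7c c3 5d a6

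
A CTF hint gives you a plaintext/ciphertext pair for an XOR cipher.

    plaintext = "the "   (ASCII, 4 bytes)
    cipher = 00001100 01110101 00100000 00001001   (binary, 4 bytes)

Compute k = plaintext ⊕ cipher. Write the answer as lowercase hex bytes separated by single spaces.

78 1d 45 29

Since cipher = plaintext ⊕ k, XORing both sides with plaintext gives k = plaintext ⊕ cipher.
74 xor 0c = 78
68 xor 75 = 1d
65 xor 20 = 45
20 xor 09 = 29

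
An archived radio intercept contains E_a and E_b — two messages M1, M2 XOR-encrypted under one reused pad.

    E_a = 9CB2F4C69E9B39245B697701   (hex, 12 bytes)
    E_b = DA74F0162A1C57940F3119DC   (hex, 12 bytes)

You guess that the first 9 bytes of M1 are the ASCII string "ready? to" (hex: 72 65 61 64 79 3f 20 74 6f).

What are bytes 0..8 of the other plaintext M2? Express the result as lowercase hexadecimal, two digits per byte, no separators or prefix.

First, E_a ⊕ E_b = (M1 ⊕ K) ⊕ (M2 ⊕ K) = M1 ⊕ M2, so the key drops out. Then M2 = (M1 ⊕ M2) ⊕ M1 over the first 9 bytes.
byte 0: (9c ⊕ da) ⊕ 72 = 46 ⊕ 72 = 34
byte 1: (b2 ⊕ 74) ⊕ 65 = c6 ⊕ 65 = a3
byte 2: (f4 ⊕ f0) ⊕ 61 = 04 ⊕ 61 = 65
byte 3: (c6 ⊕ 16) ⊕ 64 = d0 ⊕ 64 = b4
byte 4: (9e ⊕ 2a) ⊕ 79 = b4 ⊕ 79 = cd
byte 5: (9b ⊕ 1c) ⊕ 3f = 87 ⊕ 3f = b8
byte 6: (39 ⊕ 57) ⊕ 20 = 6e ⊕ 20 = 4e
byte 7: (24 ⊕ 94) ⊕ 74 = b0 ⊕ 74 = c4
byte 8: (5b ⊕ 0f) ⊕ 6f = 54 ⊕ 6f = 3b

34a365b4cdb84ec43b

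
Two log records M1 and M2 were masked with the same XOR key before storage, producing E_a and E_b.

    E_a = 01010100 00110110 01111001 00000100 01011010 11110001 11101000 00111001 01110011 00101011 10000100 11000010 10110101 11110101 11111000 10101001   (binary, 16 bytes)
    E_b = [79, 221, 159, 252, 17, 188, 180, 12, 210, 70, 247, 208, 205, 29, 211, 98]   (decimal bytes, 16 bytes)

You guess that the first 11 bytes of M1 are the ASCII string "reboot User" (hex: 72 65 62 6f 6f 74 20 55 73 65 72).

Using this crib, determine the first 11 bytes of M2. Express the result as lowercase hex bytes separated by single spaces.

First, E_a ⊕ E_b = (M1 ⊕ K) ⊕ (M2 ⊕ K) = M1 ⊕ M2, so the key drops out. Then M2 = (M1 ⊕ M2) ⊕ M1 over the first 11 bytes.
byte 0: (54 XOR 4f) XOR 72 = 1b XOR 72 = 69
byte 1: (36 XOR dd) XOR 65 = eb XOR 65 = 8e
byte 2: (79 XOR 9f) XOR 62 = e6 XOR 62 = 84
byte 3: (04 XOR fc) XOR 6f = f8 XOR 6f = 97
byte 4: (5a XOR 11) XOR 6f = 4b XOR 6f = 24
byte 5: (f1 XOR bc) XOR 74 = 4d XOR 74 = 39
byte 6: (e8 XOR b4) XOR 20 = 5c XOR 20 = 7c
byte 7: (39 XOR 0c) XOR 55 = 35 XOR 55 = 60
byte 8: (73 XOR d2) XOR 73 = a1 XOR 73 = d2
byte 9: (2b XOR 46) XOR 65 = 6d XOR 65 = 08
byte 10: (84 XOR f7) XOR 72 = 73 XOR 72 = 01

69 8e 84 97 24 39 7c 60 d2 08 01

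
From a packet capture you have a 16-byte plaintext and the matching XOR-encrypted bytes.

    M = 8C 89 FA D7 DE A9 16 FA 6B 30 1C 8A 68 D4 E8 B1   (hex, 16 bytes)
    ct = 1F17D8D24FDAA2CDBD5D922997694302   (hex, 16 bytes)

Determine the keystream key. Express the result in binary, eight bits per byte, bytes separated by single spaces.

Since ct = M ⊕ key, XORing both sides with M gives key = M ⊕ ct.
140 ⊕  31 = 147
137 ⊕  23 = 158
250 ⊕ 216 =  34
215 ⊕ 210 =   5
222 ⊕  79 = 145
169 ⊕ 218 = 115
 22 ⊕ 162 = 180
250 ⊕ 205 =  55
107 ⊕ 189 = 214
 48 ⊕  93 = 109
 28 ⊕ 146 = 142
138 ⊕  41 = 163
104 ⊕ 151 = 255
212 ⊕ 105 = 189
232 ⊕  67 = 171
177 ⊕   2 = 179

10010011 10011110 00100010 00000101 10010001 01110011 10110100 00110111 11010110 01101101 10001110 10100011 11111111 10111101 10101011 10110011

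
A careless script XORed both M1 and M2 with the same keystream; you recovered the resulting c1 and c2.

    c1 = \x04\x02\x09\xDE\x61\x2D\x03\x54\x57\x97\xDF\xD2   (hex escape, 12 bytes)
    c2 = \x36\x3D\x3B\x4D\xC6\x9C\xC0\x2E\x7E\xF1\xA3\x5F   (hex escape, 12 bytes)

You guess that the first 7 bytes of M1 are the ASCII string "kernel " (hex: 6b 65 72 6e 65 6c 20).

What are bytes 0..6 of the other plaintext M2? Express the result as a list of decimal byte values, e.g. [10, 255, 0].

[89, 90, 64, 253, 194, 221, 227]

First, c1 ⊕ c2 = (M1 ⊕ K) ⊕ (M2 ⊕ K) = M1 ⊕ M2, so the key drops out. Then M2 = (M1 ⊕ M2) ⊕ M1 over the first 7 bytes.
byte 0: (04 ⊕ 36) ⊕ 6b = 32 ⊕ 6b = 59
byte 1: (02 ⊕ 3d) ⊕ 65 = 3f ⊕ 65 = 5a
byte 2: (09 ⊕ 3b) ⊕ 72 = 32 ⊕ 72 = 40
byte 3: (de ⊕ 4d) ⊕ 6e = 93 ⊕ 6e = fd
byte 4: (61 ⊕ c6) ⊕ 65 = a7 ⊕ 65 = c2
byte 5: (2d ⊕ 9c) ⊕ 6c = b1 ⊕ 6c = dd
byte 6: (03 ⊕ c0) ⊕ 20 = c3 ⊕ 20 = e3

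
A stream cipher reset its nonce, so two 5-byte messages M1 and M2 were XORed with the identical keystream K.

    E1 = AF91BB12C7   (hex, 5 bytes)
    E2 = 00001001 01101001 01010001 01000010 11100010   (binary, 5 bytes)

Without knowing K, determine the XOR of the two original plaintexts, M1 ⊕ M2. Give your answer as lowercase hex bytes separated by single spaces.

E1 ⊕ E2 = (M1 ⊕ K) ⊕ (M2 ⊕ K) = M1 ⊕ M2 — the shared key cancels under XOR.
byte 0: af xor 09 = a6
byte 1: 91 xor 69 = f8
byte 2: bb xor 51 = ea
byte 3: 12 xor 42 = 50
byte 4: c7 xor e2 = 25

a6 f8 ea 50 25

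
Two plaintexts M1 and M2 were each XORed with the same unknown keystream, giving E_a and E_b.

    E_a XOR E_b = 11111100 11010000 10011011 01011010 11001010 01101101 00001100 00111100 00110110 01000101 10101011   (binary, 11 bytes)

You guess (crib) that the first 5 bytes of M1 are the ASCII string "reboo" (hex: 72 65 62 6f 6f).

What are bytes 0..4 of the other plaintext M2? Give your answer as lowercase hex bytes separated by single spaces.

Since E_a ⊕ E_b = M1 ⊕ M2, XORing with the guessed M1 bytes yields the corresponding M2 bytes: M2 = (E_a ⊕ E_b) ⊕ M1.
byte 0: fc XOR 72 = 8e
byte 1: d0 XOR 65 = b5
byte 2: 9b XOR 62 = f9
byte 3: 5a XOR 6f = 35
byte 4: ca XOR 6f = a5

8e b5 f9 35 a5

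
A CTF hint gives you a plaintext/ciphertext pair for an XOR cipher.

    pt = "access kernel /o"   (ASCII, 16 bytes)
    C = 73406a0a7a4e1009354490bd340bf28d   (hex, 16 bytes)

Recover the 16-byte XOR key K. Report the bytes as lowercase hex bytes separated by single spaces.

12 23 09 6f 09 3d 30 62 50 36 fe d8 58 2b dd e2

Since C = pt ⊕ K, XORing both sides with pt gives K = pt ⊕ C.
61 xor 73 = 12
63 xor 40 = 23
63 xor 6a = 09
65 xor 0a = 6f
73 xor 7a = 09
73 xor 4e = 3d
20 xor 10 = 30
6b xor 09 = 62
65 xor 35 = 50
72 xor 44 = 36
6e xor 90 = fe
65 xor bd = d8
6c xor 34 = 58
20 xor 0b = 2b
2f xor f2 = dd
6f xor 8d = e2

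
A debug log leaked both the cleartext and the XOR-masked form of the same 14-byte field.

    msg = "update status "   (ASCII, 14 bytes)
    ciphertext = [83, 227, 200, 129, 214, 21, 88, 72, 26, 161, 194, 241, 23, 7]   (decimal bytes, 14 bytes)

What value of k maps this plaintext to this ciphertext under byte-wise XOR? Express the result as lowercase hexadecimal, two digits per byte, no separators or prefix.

Since ciphertext = msg ⊕ k, XORing both sides with msg gives k = msg ⊕ ciphertext.
byte 0: 117 ^  83 =  38
byte 1: 112 ^ 227 = 147
byte 2: 100 ^ 200 = 172
byte 3:  97 ^ 129 = 224
byte 4: 116 ^ 214 = 162
byte 5: 101 ^  21 = 112
byte 6:  32 ^  88 = 120
byte 7: 115 ^  72 =  59
byte 8: 116 ^  26 = 110
byte 9:  97 ^ 161 = 192
byte 10: 116 ^ 194 = 182
byte 11: 117 ^ 241 = 132
byte 12: 115 ^  23 = 100
byte 13:  32 ^   7 =  39

2693ace0a270783b6ec0b6846427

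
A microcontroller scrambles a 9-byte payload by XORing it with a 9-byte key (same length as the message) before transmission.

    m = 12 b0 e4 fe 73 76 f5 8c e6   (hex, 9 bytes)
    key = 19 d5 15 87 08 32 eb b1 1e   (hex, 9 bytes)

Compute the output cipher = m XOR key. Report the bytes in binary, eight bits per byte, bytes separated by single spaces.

00001011 01100101 11110001 01111001 01111011 01000100 00011110 00111101 11111000

XOR is its own inverse, so applying the key byte-wise gives the result directly.
byte 0: 12 ⊕ 19 = 0b
byte 1: b0 ⊕ d5 = 65
byte 2: e4 ⊕ 15 = f1
byte 3: fe ⊕ 87 = 79
byte 4: 73 ⊕ 08 = 7b
byte 5: 76 ⊕ 32 = 44
byte 6: f5 ⊕ eb = 1e
byte 7: 8c ⊕ b1 = 3d
byte 8: e6 ⊕ 1e = f8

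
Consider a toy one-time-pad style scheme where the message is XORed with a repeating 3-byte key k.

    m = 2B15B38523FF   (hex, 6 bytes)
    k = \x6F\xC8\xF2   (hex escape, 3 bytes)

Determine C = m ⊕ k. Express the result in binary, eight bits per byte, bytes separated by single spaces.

01000100 11011101 01000001 11101010 11101011 00001101

The 3-byte key repeats, so the effective keystream is 6f c8 f2 6f c8 f2.
byte 0: 00101011 ⊕ 01101111 = 01000100
byte 1: 00010101 ⊕ 11001000 = 11011101
byte 2: 10110011 ⊕ 11110010 = 01000001
byte 3: 10000101 ⊕ 01101111 = 11101010
byte 4: 00100011 ⊕ 11001000 = 11101011
byte 5: 11111111 ⊕ 11110010 = 00001101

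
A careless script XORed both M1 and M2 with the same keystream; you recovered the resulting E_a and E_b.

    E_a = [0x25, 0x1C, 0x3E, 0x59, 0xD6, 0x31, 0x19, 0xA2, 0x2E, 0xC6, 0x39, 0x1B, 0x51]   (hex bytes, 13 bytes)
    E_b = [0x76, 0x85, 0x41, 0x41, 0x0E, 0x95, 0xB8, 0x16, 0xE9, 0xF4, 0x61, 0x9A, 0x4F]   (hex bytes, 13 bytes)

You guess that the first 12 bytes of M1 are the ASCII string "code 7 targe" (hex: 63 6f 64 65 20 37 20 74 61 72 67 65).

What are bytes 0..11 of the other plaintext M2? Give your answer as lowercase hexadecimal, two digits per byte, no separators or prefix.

30f61b7df89381c0a6403fe4

First, E_a ⊕ E_b = (M1 ⊕ K) ⊕ (M2 ⊕ K) = M1 ⊕ M2, so the key drops out. Then M2 = (M1 ⊕ M2) ⊕ M1 over the first 12 bytes.
byte 0: (25 XOR 76) XOR 63 = 53 XOR 63 = 30
byte 1: (1c XOR 85) XOR 6f = 99 XOR 6f = f6
byte 2: (3e XOR 41) XOR 64 = 7f XOR 64 = 1b
byte 3: (59 XOR 41) XOR 65 = 18 XOR 65 = 7d
byte 4: (d6 XOR 0e) XOR 20 = d8 XOR 20 = f8
byte 5: (31 XOR 95) XOR 37 = a4 XOR 37 = 93
byte 6: (19 XOR b8) XOR 20 = a1 XOR 20 = 81
byte 7: (a2 XOR 16) XOR 74 = b4 XOR 74 = c0
byte 8: (2e XOR e9) XOR 61 = c7 XOR 61 = a6
byte 9: (c6 XOR f4) XOR 72 = 32 XOR 72 = 40
byte 10: (39 XOR 61) XOR 67 = 58 XOR 67 = 3f
byte 11: (1b XOR 9a) XOR 65 = 81 XOR 65 = e4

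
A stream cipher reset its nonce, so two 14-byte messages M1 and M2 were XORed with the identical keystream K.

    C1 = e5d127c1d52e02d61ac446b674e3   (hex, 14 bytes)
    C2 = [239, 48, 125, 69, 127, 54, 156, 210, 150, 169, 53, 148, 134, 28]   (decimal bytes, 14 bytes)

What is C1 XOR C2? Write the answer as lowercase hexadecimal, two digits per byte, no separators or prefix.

0ae15a84aa189e048c6d7322f2ff

C1 ⊕ C2 = (M1 ⊕ K) ⊕ (M2 ⊕ K) = M1 ⊕ M2 — the shared key cancels under XOR.
byte 0: 229 ⊕ 239 =  10
byte 1: 209 ⊕  48 = 225
byte 2:  39 ⊕ 125 =  90
byte 3: 193 ⊕  69 = 132
byte 4: 213 ⊕ 127 = 170
byte 5:  46 ⊕  54 =  24
byte 6:   2 ⊕ 156 = 158
byte 7: 214 ⊕ 210 =   4
byte 8:  26 ⊕ 150 = 140
byte 9: 196 ⊕ 169 = 109
byte 10:  70 ⊕  53 = 115
byte 11: 182 ⊕ 148 =  34
byte 12: 116 ⊕ 134 = 242
byte 13: 227 ⊕  28 = 255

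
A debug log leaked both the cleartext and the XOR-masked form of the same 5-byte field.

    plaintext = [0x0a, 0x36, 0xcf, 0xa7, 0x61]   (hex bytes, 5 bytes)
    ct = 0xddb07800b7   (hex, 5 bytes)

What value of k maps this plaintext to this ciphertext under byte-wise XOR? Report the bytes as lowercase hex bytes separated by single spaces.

d7 86 b7 a7 d6

Since ct = plaintext ⊕ k, XORing both sides with plaintext gives k = plaintext ⊕ ct.
0a xor dd = d7
36 xor b0 = 86
cf xor 78 = b7
a7 xor 00 = a7
61 xor b7 = d6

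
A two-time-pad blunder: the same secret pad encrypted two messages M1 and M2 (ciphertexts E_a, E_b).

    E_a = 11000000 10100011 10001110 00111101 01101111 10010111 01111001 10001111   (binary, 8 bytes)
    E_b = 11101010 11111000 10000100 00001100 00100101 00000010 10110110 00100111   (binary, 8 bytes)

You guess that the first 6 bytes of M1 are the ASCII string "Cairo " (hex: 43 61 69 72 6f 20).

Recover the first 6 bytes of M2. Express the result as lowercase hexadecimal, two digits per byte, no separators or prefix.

First, E_a ⊕ E_b = (M1 ⊕ K) ⊕ (M2 ⊕ K) = M1 ⊕ M2, so the key drops out. Then M2 = (M1 ⊕ M2) ⊕ M1 over the first 6 bytes.
byte 0: (c0 XOR ea) XOR 43 = 2a XOR 43 = 69
byte 1: (a3 XOR f8) XOR 61 = 5b XOR 61 = 3a
byte 2: (8e XOR 84) XOR 69 = 0a XOR 69 = 63
byte 3: (3d XOR 0c) XOR 72 = 31 XOR 72 = 43
byte 4: (6f XOR 25) XOR 6f = 4a XOR 6f = 25
byte 5: (97 XOR 02) XOR 20 = 95 XOR 20 = b5

693a634325b5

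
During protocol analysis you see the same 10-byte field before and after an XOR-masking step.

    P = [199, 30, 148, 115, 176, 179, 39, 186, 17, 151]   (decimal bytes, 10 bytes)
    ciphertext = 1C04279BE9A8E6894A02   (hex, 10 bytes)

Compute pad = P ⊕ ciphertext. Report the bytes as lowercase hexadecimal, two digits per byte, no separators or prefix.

db1ab3e8591bc1335b95

Since ciphertext = P ⊕ pad, XORing both sides with P gives pad = P ⊕ ciphertext.
199 XOR  28 = 219
 30 XOR   4 =  26
148 XOR  39 = 179
115 XOR 155 = 232
176 XOR 233 =  89
179 XOR 168 =  27
 39 XOR 230 = 193
186 XOR 137 =  51
 17 XOR  74 =  91
151 XOR   2 = 149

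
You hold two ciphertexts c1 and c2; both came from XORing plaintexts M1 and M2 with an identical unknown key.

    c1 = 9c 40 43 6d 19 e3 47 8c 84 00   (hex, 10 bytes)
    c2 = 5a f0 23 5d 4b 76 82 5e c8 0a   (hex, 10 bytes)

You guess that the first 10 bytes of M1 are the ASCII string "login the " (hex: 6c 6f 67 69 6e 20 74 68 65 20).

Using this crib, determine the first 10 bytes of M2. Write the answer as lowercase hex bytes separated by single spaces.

aa df 07 59 3c b5 b1 ba 29 2a

First, c1 ⊕ c2 = (M1 ⊕ K) ⊕ (M2 ⊕ K) = M1 ⊕ M2, so the key drops out. Then M2 = (M1 ⊕ M2) ⊕ M1 over the first 10 bytes.
byte 0: (9c xor 5a) xor 6c = c6 xor 6c = aa
byte 1: (40 xor f0) xor 6f = b0 xor 6f = df
byte 2: (43 xor 23) xor 67 = 60 xor 67 = 07
byte 3: (6d xor 5d) xor 69 = 30 xor 69 = 59
byte 4: (19 xor 4b) xor 6e = 52 xor 6e = 3c
byte 5: (e3 xor 76) xor 20 = 95 xor 20 = b5
byte 6: (47 xor 82) xor 74 = c5 xor 74 = b1
byte 7: (8c xor 5e) xor 68 = d2 xor 68 = ba
byte 8: (84 xor c8) xor 65 = 4c xor 65 = 29
byte 9: (00 xor 0a) xor 20 = 0a xor 20 = 2a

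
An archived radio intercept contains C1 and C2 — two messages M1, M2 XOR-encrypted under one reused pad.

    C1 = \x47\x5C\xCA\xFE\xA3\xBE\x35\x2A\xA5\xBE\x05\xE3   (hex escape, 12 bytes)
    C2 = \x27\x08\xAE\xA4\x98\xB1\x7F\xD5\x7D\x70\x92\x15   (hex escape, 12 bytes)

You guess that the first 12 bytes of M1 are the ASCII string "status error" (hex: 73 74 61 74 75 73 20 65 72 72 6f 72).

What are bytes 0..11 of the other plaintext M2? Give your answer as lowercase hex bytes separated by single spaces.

13 20 05 2e 4e 7c 6a 9a aa bc f8 84

First, C1 ⊕ C2 = (M1 ⊕ K) ⊕ (M2 ⊕ K) = M1 ⊕ M2, so the key drops out. Then M2 = (M1 ⊕ M2) ⊕ M1 over the first 12 bytes.
byte 0: (47 ^ 27) ^ 73 = 60 ^ 73 = 13
byte 1: (5c ^ 08) ^ 74 = 54 ^ 74 = 20
byte 2: (ca ^ ae) ^ 61 = 64 ^ 61 = 05
byte 3: (fe ^ a4) ^ 74 = 5a ^ 74 = 2e
byte 4: (a3 ^ 98) ^ 75 = 3b ^ 75 = 4e
byte 5: (be ^ b1) ^ 73 = 0f ^ 73 = 7c
byte 6: (35 ^ 7f) ^ 20 = 4a ^ 20 = 6a
byte 7: (2a ^ d5) ^ 65 = ff ^ 65 = 9a
byte 8: (a5 ^ 7d) ^ 72 = d8 ^ 72 = aa
byte 9: (be ^ 70) ^ 72 = ce ^ 72 = bc
byte 10: (05 ^ 92) ^ 6f = 97 ^ 6f = f8
byte 11: (e3 ^ 15) ^ 72 = f6 ^ 72 = 84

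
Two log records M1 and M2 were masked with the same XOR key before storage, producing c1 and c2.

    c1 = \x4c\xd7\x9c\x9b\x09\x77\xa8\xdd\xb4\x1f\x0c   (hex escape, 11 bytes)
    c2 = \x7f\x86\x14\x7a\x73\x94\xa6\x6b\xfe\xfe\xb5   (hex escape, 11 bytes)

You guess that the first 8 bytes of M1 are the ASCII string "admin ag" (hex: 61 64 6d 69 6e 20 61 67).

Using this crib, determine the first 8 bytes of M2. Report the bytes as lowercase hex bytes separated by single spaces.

First, c1 ⊕ c2 = (M1 ⊕ K) ⊕ (M2 ⊕ K) = M1 ⊕ M2, so the key drops out. Then M2 = (M1 ⊕ M2) ⊕ M1 over the first 8 bytes.
byte 0: (4c ^ 7f) ^ 61 = 33 ^ 61 = 52
byte 1: (d7 ^ 86) ^ 64 = 51 ^ 64 = 35
byte 2: (9c ^ 14) ^ 6d = 88 ^ 6d = e5
byte 3: (9b ^ 7a) ^ 69 = e1 ^ 69 = 88
byte 4: (09 ^ 73) ^ 6e = 7a ^ 6e = 14
byte 5: (77 ^ 94) ^ 20 = e3 ^ 20 = c3
byte 6: (a8 ^ a6) ^ 61 = 0e ^ 61 = 6f
byte 7: (dd ^ 6b) ^ 67 = b6 ^ 67 = d1

52 35 e5 88 14 c3 6f d1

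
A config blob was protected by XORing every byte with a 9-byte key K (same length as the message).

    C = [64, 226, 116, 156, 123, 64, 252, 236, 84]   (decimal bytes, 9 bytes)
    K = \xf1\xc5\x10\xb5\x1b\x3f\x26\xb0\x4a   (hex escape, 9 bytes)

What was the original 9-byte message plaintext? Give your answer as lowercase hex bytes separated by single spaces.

b1 27 64 29 60 7f da 5c 1e

XOR is its own inverse, so applying the key byte-wise gives the result directly.
40 ⊕ f1 = b1
e2 ⊕ c5 = 27
74 ⊕ 10 = 64
9c ⊕ b5 = 29
7b ⊕ 1b = 60
40 ⊕ 3f = 7f
fc ⊕ 26 = da
ec ⊕ b0 = 5c
54 ⊕ 4a = 1e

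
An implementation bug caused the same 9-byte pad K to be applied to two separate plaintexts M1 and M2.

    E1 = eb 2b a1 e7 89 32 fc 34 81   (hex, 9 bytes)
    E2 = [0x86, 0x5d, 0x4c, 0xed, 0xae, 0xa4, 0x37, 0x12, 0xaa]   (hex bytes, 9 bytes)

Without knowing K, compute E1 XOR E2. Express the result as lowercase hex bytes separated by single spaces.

E1 ⊕ E2 = (M1 ⊕ K) ⊕ (M2 ⊕ K) = M1 ⊕ M2 — the shared key cancels under XOR.
235 ^ 134 = 109
 43 ^  93 = 118
161 ^  76 = 237
231 ^ 237 =  10
137 ^ 174 =  39
 50 ^ 164 = 150
252 ^  55 = 203
 52 ^  18 =  38
129 ^ 170 =  43

6d 76 ed 0a 27 96 cb 26 2b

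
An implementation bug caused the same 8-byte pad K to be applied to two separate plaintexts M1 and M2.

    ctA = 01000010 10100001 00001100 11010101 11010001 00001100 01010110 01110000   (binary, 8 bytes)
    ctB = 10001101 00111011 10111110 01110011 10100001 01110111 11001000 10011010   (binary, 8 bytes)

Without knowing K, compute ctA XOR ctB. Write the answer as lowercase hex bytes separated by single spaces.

cf 9a b2 a6 70 7b 9e ea

ctA ⊕ ctB = (M1 ⊕ K) ⊕ (M2 ⊕ K) = M1 ⊕ M2 — the shared key cancels under XOR.
42 XOR 8d = cf
a1 XOR 3b = 9a
0c XOR be = b2
d5 XOR 73 = a6
d1 XOR a1 = 70
0c XOR 77 = 7b
56 XOR c8 = 9e
70 XOR 9a = ea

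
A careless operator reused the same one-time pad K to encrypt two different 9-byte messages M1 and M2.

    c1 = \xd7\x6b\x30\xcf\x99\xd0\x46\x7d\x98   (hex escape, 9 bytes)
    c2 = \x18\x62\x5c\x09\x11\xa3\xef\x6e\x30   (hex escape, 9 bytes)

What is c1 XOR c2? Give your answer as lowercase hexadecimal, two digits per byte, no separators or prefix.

cf096cc68873a913a8

c1 ⊕ c2 = (M1 ⊕ K) ⊕ (M2 ⊕ K) = M1 ⊕ M2 — the shared key cancels under XOR.
215 XOR  24 = 207
107 XOR  98 =   9
 48 XOR  92 = 108
207 XOR   9 = 198
153 XOR  17 = 136
208 XOR 163 = 115
 70 XOR 239 = 169
125 XOR 110 =  19
152 XOR  48 = 168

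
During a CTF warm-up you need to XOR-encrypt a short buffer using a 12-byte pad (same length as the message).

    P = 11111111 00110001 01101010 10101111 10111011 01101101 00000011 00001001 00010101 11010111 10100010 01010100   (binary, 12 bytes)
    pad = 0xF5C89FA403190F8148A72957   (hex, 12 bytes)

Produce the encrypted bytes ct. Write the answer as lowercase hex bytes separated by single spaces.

XOR is its own inverse, so applying the key byte-wise gives the result directly.
byte 0: ff ⊕ f5 = 0a
byte 1: 31 ⊕ c8 = f9
byte 2: 6a ⊕ 9f = f5
byte 3: af ⊕ a4 = 0b
byte 4: bb ⊕ 03 = b8
byte 5: 6d ⊕ 19 = 74
byte 6: 03 ⊕ 0f = 0c
byte 7: 09 ⊕ 81 = 88
byte 8: 15 ⊕ 48 = 5d
byte 9: d7 ⊕ a7 = 70
byte 10: a2 ⊕ 29 = 8b
byte 11: 54 ⊕ 57 = 03

0a f9 f5 0b b8 74 0c 88 5d 70 8b 03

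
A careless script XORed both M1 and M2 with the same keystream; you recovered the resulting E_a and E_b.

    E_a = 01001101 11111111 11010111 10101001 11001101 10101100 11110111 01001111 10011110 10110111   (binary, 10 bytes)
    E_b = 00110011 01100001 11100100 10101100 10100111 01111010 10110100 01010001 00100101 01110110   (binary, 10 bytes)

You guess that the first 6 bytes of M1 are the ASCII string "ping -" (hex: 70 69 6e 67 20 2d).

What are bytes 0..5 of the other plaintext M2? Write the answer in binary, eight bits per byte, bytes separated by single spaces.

First, E_a ⊕ E_b = (M1 ⊕ K) ⊕ (M2 ⊕ K) = M1 ⊕ M2, so the key drops out. Then M2 = (M1 ⊕ M2) ⊕ M1 over the first 6 bytes.
byte 0: (4d ⊕ 33) ⊕ 70 = 7e ⊕ 70 = 0e
byte 1: (ff ⊕ 61) ⊕ 69 = 9e ⊕ 69 = f7
byte 2: (d7 ⊕ e4) ⊕ 6e = 33 ⊕ 6e = 5d
byte 3: (a9 ⊕ ac) ⊕ 67 = 05 ⊕ 67 = 62
byte 4: (cd ⊕ a7) ⊕ 20 = 6a ⊕ 20 = 4a
byte 5: (ac ⊕ 7a) ⊕ 2d = d6 ⊕ 2d = fb

00001110 11110111 01011101 01100010 01001010 11111011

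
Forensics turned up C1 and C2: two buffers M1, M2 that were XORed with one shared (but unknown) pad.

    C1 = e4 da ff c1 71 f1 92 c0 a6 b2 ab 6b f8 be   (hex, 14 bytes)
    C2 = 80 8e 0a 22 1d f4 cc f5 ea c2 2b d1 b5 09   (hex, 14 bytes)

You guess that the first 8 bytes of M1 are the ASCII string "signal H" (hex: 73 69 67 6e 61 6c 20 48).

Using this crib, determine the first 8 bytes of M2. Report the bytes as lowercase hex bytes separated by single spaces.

17 3d 92 8d 0d 69 7e 7d

First, C1 ⊕ C2 = (M1 ⊕ K) ⊕ (M2 ⊕ K) = M1 ⊕ M2, so the key drops out. Then M2 = (M1 ⊕ M2) ⊕ M1 over the first 8 bytes.
byte 0: (e4 xor 80) xor 73 = 64 xor 73 = 17
byte 1: (da xor 8e) xor 69 = 54 xor 69 = 3d
byte 2: (ff xor 0a) xor 67 = f5 xor 67 = 92
byte 3: (c1 xor 22) xor 6e = e3 xor 6e = 8d
byte 4: (71 xor 1d) xor 61 = 6c xor 61 = 0d
byte 5: (f1 xor f4) xor 6c = 05 xor 6c = 69
byte 6: (92 xor cc) xor 20 = 5e xor 20 = 7e
byte 7: (c0 xor f5) xor 48 = 35 xor 48 = 7d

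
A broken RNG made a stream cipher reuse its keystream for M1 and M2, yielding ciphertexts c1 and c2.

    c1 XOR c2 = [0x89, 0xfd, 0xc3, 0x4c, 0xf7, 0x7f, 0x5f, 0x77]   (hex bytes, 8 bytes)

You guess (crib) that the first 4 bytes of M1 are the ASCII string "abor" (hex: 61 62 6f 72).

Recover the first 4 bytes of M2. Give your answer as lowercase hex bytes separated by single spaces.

e8 9f ac 3e

Since c1 ⊕ c2 = M1 ⊕ M2, XORing with the guessed M1 bytes yields the corresponding M2 bytes: M2 = (c1 ⊕ c2) ⊕ M1.
10001001 ^ 01100001 = 11101000
11111101 ^ 01100010 = 10011111
11000011 ^ 01101111 = 10101100
01001100 ^ 01110010 = 00111110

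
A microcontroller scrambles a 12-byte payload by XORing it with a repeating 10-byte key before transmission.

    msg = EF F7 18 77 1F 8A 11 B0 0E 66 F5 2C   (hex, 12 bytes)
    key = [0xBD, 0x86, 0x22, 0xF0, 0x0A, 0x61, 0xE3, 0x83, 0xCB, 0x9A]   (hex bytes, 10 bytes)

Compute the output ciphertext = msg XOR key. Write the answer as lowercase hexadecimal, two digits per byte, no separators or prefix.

The 10-byte key repeats, so the effective keystream is bd 86 22 f0 0a 61 e3 83 cb 9a bd 86.
byte 0: ef xor bd = 52
byte 1: f7 xor 86 = 71
byte 2: 18 xor 22 = 3a
byte 3: 77 xor f0 = 87
byte 4: 1f xor 0a = 15
byte 5: 8a xor 61 = eb
byte 6: 11 xor e3 = f2
byte 7: b0 xor 83 = 33
byte 8: 0e xor cb = c5
byte 9: 66 xor 9a = fc
byte 10: f5 xor bd = 48
byte 11: 2c xor 86 = aa

52713a8715ebf233c5fc48aa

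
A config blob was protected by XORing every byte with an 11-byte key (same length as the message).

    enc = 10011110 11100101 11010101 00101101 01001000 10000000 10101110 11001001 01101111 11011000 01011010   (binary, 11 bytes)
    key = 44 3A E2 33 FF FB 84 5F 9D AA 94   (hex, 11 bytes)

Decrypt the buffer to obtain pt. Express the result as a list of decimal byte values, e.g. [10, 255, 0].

XOR is its own inverse, so applying the key byte-wise gives the result directly.
byte 0: 10011110 xor 01000100 = 11011010
byte 1: 11100101 xor 00111010 = 11011111
byte 2: 11010101 xor 11100010 = 00110111
byte 3: 00101101 xor 00110011 = 00011110
byte 4: 01001000 xor 11111111 = 10110111
byte 5: 10000000 xor 11111011 = 01111011
byte 6: 10101110 xor 10000100 = 00101010
byte 7: 11001001 xor 01011111 = 10010110
byte 8: 01101111 xor 10011101 = 11110010
byte 9: 11011000 xor 10101010 = 01110010
byte 10: 01011010 xor 10010100 = 11001110

[218, 223, 55, 30, 183, 123, 42, 150, 242, 114, 206]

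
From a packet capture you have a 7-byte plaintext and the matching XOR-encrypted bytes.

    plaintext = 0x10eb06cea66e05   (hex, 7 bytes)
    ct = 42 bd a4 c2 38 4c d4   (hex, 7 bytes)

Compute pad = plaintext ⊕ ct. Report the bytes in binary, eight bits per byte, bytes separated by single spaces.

Since ct = plaintext ⊕ pad, XORing both sides with plaintext gives pad = plaintext ⊕ ct.
 16 XOR  66 =  82
235 XOR 189 =  86
  6 XOR 164 = 162
206 XOR 194 =  12
166 XOR  56 = 158
110 XOR  76 =  34
  5 XOR 212 = 209

01010010 01010110 10100010 00001100 10011110 00100010 11010001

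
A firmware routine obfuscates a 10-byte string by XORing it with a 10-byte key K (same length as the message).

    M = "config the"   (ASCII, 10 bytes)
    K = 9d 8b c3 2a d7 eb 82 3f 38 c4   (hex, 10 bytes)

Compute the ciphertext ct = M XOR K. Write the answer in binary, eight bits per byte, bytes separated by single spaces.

byte 0: 01100011 xor 10011101 = 11111110
byte 1: 01101111 xor 10001011 = 11100100
byte 2: 01101110 xor 11000011 = 10101101
byte 3: 01100110 xor 00101010 = 01001100
byte 4: 01101001 xor 11010111 = 10111110
byte 5: 01100111 xor 11101011 = 10001100
byte 6: 00100000 xor 10000010 = 10100010
byte 7: 01110100 xor 00111111 = 01001011
byte 8: 01101000 xor 00111000 = 01010000
byte 9: 01100101 xor 11000100 = 10100001

11111110 11100100 10101101 01001100 10111110 10001100 10100010 01001011 01010000 10100001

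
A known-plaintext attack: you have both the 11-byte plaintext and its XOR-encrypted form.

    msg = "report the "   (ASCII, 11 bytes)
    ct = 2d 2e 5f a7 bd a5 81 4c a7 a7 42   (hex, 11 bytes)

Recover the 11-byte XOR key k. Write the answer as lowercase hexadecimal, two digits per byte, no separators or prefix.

Since ct = msg ⊕ k, XORing both sides with msg gives k = msg ⊕ ct.
72 xor 2d = 5f
65 xor 2e = 4b
70 xor 5f = 2f
6f xor a7 = c8
72 xor bd = cf
74 xor a5 = d1
20 xor 81 = a1
74 xor 4c = 38
68 xor a7 = cf
65 xor a7 = c2
20 xor 42 = 62

5f4b2fc8cfd1a138cfc262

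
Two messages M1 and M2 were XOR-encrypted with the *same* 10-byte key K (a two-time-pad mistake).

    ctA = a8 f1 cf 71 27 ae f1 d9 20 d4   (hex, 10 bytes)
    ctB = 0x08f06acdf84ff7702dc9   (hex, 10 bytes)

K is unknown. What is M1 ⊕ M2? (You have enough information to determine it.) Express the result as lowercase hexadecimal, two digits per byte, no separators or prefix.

a001a5bcdfe106a90d1d

ctA ⊕ ctB = (M1 ⊕ K) ⊕ (M2 ⊕ K) = M1 ⊕ M2 — the shared key cancels under XOR.
a8 ^ 08 = a0
f1 ^ f0 = 01
cf ^ 6a = a5
71 ^ cd = bc
27 ^ f8 = df
ae ^ 4f = e1
f1 ^ f7 = 06
d9 ^ 70 = a9
20 ^ 2d = 0d
d4 ^ c9 = 1d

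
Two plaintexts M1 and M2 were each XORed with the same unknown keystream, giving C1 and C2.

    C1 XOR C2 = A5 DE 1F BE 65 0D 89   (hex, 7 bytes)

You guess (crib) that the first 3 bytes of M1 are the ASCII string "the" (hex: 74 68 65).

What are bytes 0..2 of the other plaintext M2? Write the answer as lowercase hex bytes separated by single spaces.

Since C1 ⊕ C2 = M1 ⊕ M2, XORing with the guessed M1 bytes yields the corresponding M2 bytes: M2 = (C1 ⊕ C2) ⊕ M1.
a5 XOR 74 = d1
de XOR 68 = b6
1f XOR 65 = 7a

d1 b6 7a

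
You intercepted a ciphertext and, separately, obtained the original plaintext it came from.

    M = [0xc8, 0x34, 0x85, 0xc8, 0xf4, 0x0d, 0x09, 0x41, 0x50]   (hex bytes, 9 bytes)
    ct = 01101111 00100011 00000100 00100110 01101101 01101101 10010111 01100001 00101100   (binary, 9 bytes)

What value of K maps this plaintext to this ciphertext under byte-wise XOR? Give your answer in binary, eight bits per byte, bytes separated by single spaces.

Since ct = M ⊕ K, XORing both sides with M gives K = M ⊕ ct.
c8 XOR 6f = a7
34 XOR 23 = 17
85 XOR 04 = 81
c8 XOR 26 = ee
f4 XOR 6d = 99
0d XOR 6d = 60
09 XOR 97 = 9e
41 XOR 61 = 20
50 XOR 2c = 7c

10100111 00010111 10000001 11101110 10011001 01100000 10011110 00100000 01111100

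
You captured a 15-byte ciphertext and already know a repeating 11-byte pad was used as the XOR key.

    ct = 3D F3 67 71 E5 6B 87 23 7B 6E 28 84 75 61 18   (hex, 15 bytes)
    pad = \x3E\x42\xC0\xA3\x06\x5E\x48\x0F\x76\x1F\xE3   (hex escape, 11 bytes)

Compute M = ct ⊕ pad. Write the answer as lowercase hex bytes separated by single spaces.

The 11-byte key repeats, so the effective keystream is 3e 42 c0 a3 06 5e 48 0f 76 1f e3 3e 42 c0 a3.
byte 0: 3d ^ 3e = 03
byte 1: f3 ^ 42 = b1
byte 2: 67 ^ c0 = a7
byte 3: 71 ^ a3 = d2
byte 4: e5 ^ 06 = e3
byte 5: 6b ^ 5e = 35
byte 6: 87 ^ 48 = cf
byte 7: 23 ^ 0f = 2c
byte 8: 7b ^ 76 = 0d
byte 9: 6e ^ 1f = 71
byte 10: 28 ^ e3 = cb
byte 11: 84 ^ 3e = ba
byte 12: 75 ^ 42 = 37
byte 13: 61 ^ c0 = a1
byte 14: 18 ^ a3 = bb

03 b1 a7 d2 e3 35 cf 2c 0d 71 cb ba 37 a1 bb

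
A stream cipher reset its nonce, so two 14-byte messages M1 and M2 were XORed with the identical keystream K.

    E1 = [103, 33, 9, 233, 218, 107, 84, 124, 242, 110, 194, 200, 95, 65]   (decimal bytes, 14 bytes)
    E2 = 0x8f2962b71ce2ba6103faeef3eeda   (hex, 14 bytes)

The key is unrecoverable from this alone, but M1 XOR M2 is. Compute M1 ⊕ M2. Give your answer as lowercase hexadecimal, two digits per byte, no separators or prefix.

E1 ⊕ E2 = (M1 ⊕ K) ⊕ (M2 ⊕ K) = M1 ⊕ M2 — the shared key cancels under XOR.
67 ^ 8f = e8
21 ^ 29 = 08
09 ^ 62 = 6b
e9 ^ b7 = 5e
da ^ 1c = c6
6b ^ e2 = 89
54 ^ ba = ee
7c ^ 61 = 1d
f2 ^ 03 = f1
6e ^ fa = 94
c2 ^ ee = 2c
c8 ^ f3 = 3b
5f ^ ee = b1
41 ^ da = 9b

e8086b5ec689ee1df1942c3bb19b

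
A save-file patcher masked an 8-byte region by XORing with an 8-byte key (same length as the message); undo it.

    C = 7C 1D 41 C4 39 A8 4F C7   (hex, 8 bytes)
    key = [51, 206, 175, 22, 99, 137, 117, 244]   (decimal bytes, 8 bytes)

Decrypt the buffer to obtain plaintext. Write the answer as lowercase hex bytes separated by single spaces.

byte 0: 7c xor 33 = 4f
byte 1: 1d xor ce = d3
byte 2: 41 xor af = ee
byte 3: c4 xor 16 = d2
byte 4: 39 xor 63 = 5a
byte 5: a8 xor 89 = 21
byte 6: 4f xor 75 = 3a
byte 7: c7 xor f4 = 33

4f d3 ee d2 5a 21 3a 33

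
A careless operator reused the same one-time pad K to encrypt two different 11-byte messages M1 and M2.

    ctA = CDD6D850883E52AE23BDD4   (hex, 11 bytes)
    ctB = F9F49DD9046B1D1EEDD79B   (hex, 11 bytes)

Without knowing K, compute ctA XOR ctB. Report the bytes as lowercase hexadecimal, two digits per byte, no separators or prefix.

ctA ⊕ ctB = (M1 ⊕ K) ⊕ (M2 ⊕ K) = M1 ⊕ M2 — the shared key cancels under XOR.
byte 0: cd ⊕ f9 = 34
byte 1: d6 ⊕ f4 = 22
byte 2: d8 ⊕ 9d = 45
byte 3: 50 ⊕ d9 = 89
byte 4: 88 ⊕ 04 = 8c
byte 5: 3e ⊕ 6b = 55
byte 6: 52 ⊕ 1d = 4f
byte 7: ae ⊕ 1e = b0
byte 8: 23 ⊕ ed = ce
byte 9: bd ⊕ d7 = 6a
byte 10: d4 ⊕ 9b = 4f

342245898c554fb0ce6a4f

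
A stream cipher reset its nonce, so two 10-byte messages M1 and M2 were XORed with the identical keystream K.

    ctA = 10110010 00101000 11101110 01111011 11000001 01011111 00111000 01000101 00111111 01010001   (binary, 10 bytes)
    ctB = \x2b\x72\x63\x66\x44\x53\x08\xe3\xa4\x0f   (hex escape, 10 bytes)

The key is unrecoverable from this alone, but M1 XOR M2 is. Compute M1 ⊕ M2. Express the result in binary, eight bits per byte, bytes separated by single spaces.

ctA ⊕ ctB = (M1 ⊕ K) ⊕ (M2 ⊕ K) = M1 ⊕ M2 — the shared key cancels under XOR.
10110010 xor 00101011 = 10011001
00101000 xor 01110010 = 01011010
11101110 xor 01100011 = 10001101
01111011 xor 01100110 = 00011101
11000001 xor 01000100 = 10000101
01011111 xor 01010011 = 00001100
00111000 xor 00001000 = 00110000
01000101 xor 11100011 = 10100110
00111111 xor 10100100 = 10011011
01010001 xor 00001111 = 01011110

10011001 01011010 10001101 00011101 10000101 00001100 00110000 10100110 10011011 01011110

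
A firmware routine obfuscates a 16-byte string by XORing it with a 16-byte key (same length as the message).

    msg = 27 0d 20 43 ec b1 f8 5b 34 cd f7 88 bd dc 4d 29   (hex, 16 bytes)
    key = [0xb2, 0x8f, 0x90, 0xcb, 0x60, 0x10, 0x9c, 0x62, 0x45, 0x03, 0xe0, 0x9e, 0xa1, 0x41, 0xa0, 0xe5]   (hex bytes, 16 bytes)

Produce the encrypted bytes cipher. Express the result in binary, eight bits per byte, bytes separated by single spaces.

XOR is its own inverse, so applying the key byte-wise gives the result directly.
 39 xor 178 = 149
 13 xor 143 = 130
 32 xor 144 = 176
 67 xor 203 = 136
236 xor  96 = 140
177 xor  16 = 161
248 xor 156 = 100
 91 xor  98 =  57
 52 xor  69 = 113
205 xor   3 = 206
247 xor 224 =  23
136 xor 158 =  22
189 xor 161 =  28
220 xor  65 = 157
 77 xor 160 = 237
 41 xor 229 = 204

10010101 10000010 10110000 10001000 10001100 10100001 01100100 00111001 01110001 11001110 00010111 00010110 00011100 10011101 11101101 11001100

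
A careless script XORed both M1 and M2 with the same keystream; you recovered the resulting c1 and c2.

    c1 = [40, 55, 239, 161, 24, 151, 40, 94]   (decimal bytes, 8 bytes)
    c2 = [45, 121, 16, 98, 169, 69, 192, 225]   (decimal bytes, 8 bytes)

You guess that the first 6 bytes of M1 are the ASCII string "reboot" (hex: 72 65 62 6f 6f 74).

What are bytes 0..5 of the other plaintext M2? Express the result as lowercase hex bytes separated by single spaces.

First, c1 ⊕ c2 = (M1 ⊕ K) ⊕ (M2 ⊕ K) = M1 ⊕ M2, so the key drops out. Then M2 = (M1 ⊕ M2) ⊕ M1 over the first 6 bytes.
byte 0: (28 ^ 2d) ^ 72 = 05 ^ 72 = 77
byte 1: (37 ^ 79) ^ 65 = 4e ^ 65 = 2b
byte 2: (ef ^ 10) ^ 62 = ff ^ 62 = 9d
byte 3: (a1 ^ 62) ^ 6f = c3 ^ 6f = ac
byte 4: (18 ^ a9) ^ 6f = b1 ^ 6f = de
byte 5: (97 ^ 45) ^ 74 = d2 ^ 74 = a6

77 2b 9d ac de a6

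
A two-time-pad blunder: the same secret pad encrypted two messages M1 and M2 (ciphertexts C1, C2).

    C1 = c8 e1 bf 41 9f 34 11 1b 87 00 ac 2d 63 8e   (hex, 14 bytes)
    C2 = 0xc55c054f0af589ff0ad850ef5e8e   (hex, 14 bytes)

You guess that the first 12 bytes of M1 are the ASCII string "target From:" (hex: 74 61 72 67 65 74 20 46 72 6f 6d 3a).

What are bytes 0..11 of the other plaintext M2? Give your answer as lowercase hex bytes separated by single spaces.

79 dc c8 69 f0 b5 b8 a2 ff b7 91 f8

First, C1 ⊕ C2 = (M1 ⊕ K) ⊕ (M2 ⊕ K) = M1 ⊕ M2, so the key drops out. Then M2 = (M1 ⊕ M2) ⊕ M1 over the first 12 bytes.
byte 0: (c8 xor c5) xor 74 = 0d xor 74 = 79
byte 1: (e1 xor 5c) xor 61 = bd xor 61 = dc
byte 2: (bf xor 05) xor 72 = ba xor 72 = c8
byte 3: (41 xor 4f) xor 67 = 0e xor 67 = 69
byte 4: (9f xor 0a) xor 65 = 95 xor 65 = f0
byte 5: (34 xor f5) xor 74 = c1 xor 74 = b5
byte 6: (11 xor 89) xor 20 = 98 xor 20 = b8
byte 7: (1b xor ff) xor 46 = e4 xor 46 = a2
byte 8: (87 xor 0a) xor 72 = 8d xor 72 = ff
byte 9: (00 xor d8) xor 6f = d8 xor 6f = b7
byte 10: (ac xor 50) xor 6d = fc xor 6d = 91
byte 11: (2d xor ef) xor 3a = c2 xor 3a = f8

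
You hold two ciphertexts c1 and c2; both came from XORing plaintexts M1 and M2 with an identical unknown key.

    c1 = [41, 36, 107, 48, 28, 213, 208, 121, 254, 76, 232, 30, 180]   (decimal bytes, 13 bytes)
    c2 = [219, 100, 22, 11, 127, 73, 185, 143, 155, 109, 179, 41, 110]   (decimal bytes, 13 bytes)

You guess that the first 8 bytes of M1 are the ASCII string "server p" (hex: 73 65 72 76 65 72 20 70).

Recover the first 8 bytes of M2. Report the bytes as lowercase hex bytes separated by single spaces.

81 25 0f 4d 06 ee 49 86

First, c1 ⊕ c2 = (M1 ⊕ K) ⊕ (M2 ⊕ K) = M1 ⊕ M2, so the key drops out. Then M2 = (M1 ⊕ M2) ⊕ M1 over the first 8 bytes.
byte 0: (29 ⊕ db) ⊕ 73 = f2 ⊕ 73 = 81
byte 1: (24 ⊕ 64) ⊕ 65 = 40 ⊕ 65 = 25
byte 2: (6b ⊕ 16) ⊕ 72 = 7d ⊕ 72 = 0f
byte 3: (30 ⊕ 0b) ⊕ 76 = 3b ⊕ 76 = 4d
byte 4: (1c ⊕ 7f) ⊕ 65 = 63 ⊕ 65 = 06
byte 5: (d5 ⊕ 49) ⊕ 72 = 9c ⊕ 72 = ee
byte 6: (d0 ⊕ b9) ⊕ 20 = 69 ⊕ 20 = 49
byte 7: (79 ⊕ 8f) ⊕ 70 = f6 ⊕ 70 = 86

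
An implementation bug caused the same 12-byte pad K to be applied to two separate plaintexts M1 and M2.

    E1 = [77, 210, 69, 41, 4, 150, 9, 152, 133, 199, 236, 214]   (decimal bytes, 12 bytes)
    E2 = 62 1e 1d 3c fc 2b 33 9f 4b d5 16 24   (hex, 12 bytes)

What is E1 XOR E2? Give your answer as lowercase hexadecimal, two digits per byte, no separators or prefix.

2fcc5815f8bd3a07ce12faf2

E1 ⊕ E2 = (M1 ⊕ K) ⊕ (M2 ⊕ K) = M1 ⊕ M2 — the shared key cancels under XOR.
4d xor 62 = 2f
d2 xor 1e = cc
45 xor 1d = 58
29 xor 3c = 15
04 xor fc = f8
96 xor 2b = bd
09 xor 33 = 3a
98 xor 9f = 07
85 xor 4b = ce
c7 xor d5 = 12
ec xor 16 = fa
d6 xor 24 = f2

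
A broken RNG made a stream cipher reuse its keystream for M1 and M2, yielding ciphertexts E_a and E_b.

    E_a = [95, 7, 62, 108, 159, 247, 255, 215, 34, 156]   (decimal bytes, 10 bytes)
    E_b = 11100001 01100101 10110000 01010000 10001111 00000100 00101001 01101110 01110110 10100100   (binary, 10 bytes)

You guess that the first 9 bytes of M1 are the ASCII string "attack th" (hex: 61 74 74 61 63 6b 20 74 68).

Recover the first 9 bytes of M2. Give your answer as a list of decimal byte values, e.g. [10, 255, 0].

First, E_a ⊕ E_b = (M1 ⊕ K) ⊕ (M2 ⊕ K) = M1 ⊕ M2, so the key drops out. Then M2 = (M1 ⊕ M2) ⊕ M1 over the first 9 bytes.
byte 0: (5f ^ e1) ^ 61 = be ^ 61 = df
byte 1: (07 ^ 65) ^ 74 = 62 ^ 74 = 16
byte 2: (3e ^ b0) ^ 74 = 8e ^ 74 = fa
byte 3: (6c ^ 50) ^ 61 = 3c ^ 61 = 5d
byte 4: (9f ^ 8f) ^ 63 = 10 ^ 63 = 73
byte 5: (f7 ^ 04) ^ 6b = f3 ^ 6b = 98
byte 6: (ff ^ 29) ^ 20 = d6 ^ 20 = f6
byte 7: (d7 ^ 6e) ^ 74 = b9 ^ 74 = cd
byte 8: (22 ^ 76) ^ 68 = 54 ^ 68 = 3c

[223, 22, 250, 93, 115, 152, 246, 205, 60]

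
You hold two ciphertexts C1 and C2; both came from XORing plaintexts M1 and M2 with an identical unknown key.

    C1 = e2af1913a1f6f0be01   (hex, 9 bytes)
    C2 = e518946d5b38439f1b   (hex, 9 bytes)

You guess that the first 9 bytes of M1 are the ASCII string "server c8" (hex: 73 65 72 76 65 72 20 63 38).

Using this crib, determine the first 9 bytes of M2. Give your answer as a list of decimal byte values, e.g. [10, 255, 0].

[116, 210, 255, 8, 159, 188, 147, 66, 34]

First, C1 ⊕ C2 = (M1 ⊕ K) ⊕ (M2 ⊕ K) = M1 ⊕ M2, so the key drops out. Then M2 = (M1 ⊕ M2) ⊕ M1 over the first 9 bytes.
byte 0: (e2 xor e5) xor 73 = 07 xor 73 = 74
byte 1: (af xor 18) xor 65 = b7 xor 65 = d2
byte 2: (19 xor 94) xor 72 = 8d xor 72 = ff
byte 3: (13 xor 6d) xor 76 = 7e xor 76 = 08
byte 4: (a1 xor 5b) xor 65 = fa xor 65 = 9f
byte 5: (f6 xor 38) xor 72 = ce xor 72 = bc
byte 6: (f0 xor 43) xor 20 = b3 xor 20 = 93
byte 7: (be xor 9f) xor 63 = 21 xor 63 = 42
byte 8: (01 xor 1b) xor 38 = 1a xor 38 = 22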